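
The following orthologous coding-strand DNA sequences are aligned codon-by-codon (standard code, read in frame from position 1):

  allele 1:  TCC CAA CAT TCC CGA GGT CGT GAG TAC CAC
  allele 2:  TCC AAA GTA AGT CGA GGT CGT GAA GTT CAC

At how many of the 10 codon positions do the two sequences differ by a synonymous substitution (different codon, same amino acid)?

Codon 1: TCC Ser / TCC Ser — identical.
Codon 2: CAA Gln / AAA Lys — nonsynonymous.
Codon 3: CAT His / GTA Val — nonsynonymous.
Codon 4: TCC Ser / AGT Ser — synonymous.
Codon 5: CGA Arg / CGA Arg — identical.
Codon 6: GGT Gly / GGT Gly — identical.
Codon 7: CGT Arg / CGT Arg — identical.
Codon 8: GAG Glu / GAA Glu — synonymous.
Codon 9: TAC Tyr / GTT Val — nonsynonymous.
Codon 10: CAC His / CAC His — identical.
Synonymous differences: 2.

2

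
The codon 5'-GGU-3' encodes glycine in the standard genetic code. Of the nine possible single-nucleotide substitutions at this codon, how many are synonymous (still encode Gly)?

3

Position 1: none → 0 synonymous.
Position 2: none → 0 synonymous.
Position 3: GGC, GGA, GGG → 3 synonymous.
Total: 0 + 0 + 3 = 3.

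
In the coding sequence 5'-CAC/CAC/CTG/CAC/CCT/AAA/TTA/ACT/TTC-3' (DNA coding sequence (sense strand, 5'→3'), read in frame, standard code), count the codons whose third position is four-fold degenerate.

3

Codon 1 CAC (His): third position 2-fold.
Codon 2 CAC (His): third position 2-fold.
Codon 3 CTG (Leu): third position 4-fold.
Codon 4 CAC (His): third position 2-fold.
Codon 5 CCT (Pro): third position 4-fold.
Codon 6 AAA (Lys): third position 2-fold.
Codon 7 TTA (Leu): third position 2-fold.
Codon 8 ACT (Thr): third position 4-fold.
Codon 9 TTC (Phe): third position 2-fold.
Four-fold degenerate third positions: 3.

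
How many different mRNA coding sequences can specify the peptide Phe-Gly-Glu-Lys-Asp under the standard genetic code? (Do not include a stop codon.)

Phe: 2 codons.
Gly: 4 codons.
Glu: 2 codons.
Lys: 2 codons.
Asp: 2 codons.
2 × 4 × 2 × 2 × 2 = 64.

64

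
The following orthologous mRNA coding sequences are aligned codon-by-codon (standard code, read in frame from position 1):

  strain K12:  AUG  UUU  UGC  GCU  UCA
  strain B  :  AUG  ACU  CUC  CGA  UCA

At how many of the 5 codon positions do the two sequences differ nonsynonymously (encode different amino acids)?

Codon 1: AUG Met / AUG Met — identical.
Codon 2: UUU Phe / ACU Thr — nonsynonymous.
Codon 3: UGC Cys / CUC Leu — nonsynonymous.
Codon 4: GCU Ala / CGA Arg — nonsynonymous.
Codon 5: UCA Ser / UCA Ser — identical.
Nonsynonymous differences: 3.

3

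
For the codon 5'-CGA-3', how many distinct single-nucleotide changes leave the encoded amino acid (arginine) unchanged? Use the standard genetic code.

4

Position 1: AGA → 1 synonymous.
Position 2: none → 0 synonymous.
Position 3: CGU, CGC, CGG → 3 synonymous.
Total: 1 + 0 + 3 = 4.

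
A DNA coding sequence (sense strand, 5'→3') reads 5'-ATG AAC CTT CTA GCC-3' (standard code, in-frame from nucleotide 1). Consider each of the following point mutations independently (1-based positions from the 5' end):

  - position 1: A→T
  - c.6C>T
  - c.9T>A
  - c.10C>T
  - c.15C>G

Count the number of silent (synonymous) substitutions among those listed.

Codon 1: ATG (Met) → TTG (Leu) — missense.
Codon 2: AAC (Asn) → AAT (Asn) — synonymous.
Codon 3: CTT (Leu) → CTA (Leu) — synonymous.
Codon 4: CTA (Leu) → TTA (Leu) — synonymous.
Codon 5: GCC (Ala) → GCG (Ala) — synonymous.
Synonymous: 4 of 5.

4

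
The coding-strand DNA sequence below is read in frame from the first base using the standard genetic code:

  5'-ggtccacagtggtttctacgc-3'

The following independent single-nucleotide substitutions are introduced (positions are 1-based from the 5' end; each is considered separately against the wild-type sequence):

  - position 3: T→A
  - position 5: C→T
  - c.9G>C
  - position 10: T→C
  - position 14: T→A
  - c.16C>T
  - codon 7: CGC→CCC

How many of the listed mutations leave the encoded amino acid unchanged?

2

Codon 1: GGT (Gly) → GGA (Gly) — synonymous.
Codon 2: CCA (Pro) → CTA (Leu) — missense.
Codon 3: CAG (Gln) → CAC (His) — missense.
Codon 4: TGG (Trp) → CGG (Arg) — missense.
Codon 5: TTT (Phe) → TAT (Tyr) — missense.
Codon 6: CTA (Leu) → TTA (Leu) — synonymous.
Codon 7: CGC (Arg) → CCC (Pro) — missense.
Synonymous: 2 of 7.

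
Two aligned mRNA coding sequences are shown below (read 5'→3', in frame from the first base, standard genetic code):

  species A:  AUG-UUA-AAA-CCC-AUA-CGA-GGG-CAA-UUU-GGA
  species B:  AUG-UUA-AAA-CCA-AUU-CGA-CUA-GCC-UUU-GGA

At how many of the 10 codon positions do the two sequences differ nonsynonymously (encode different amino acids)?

2

Codon 1: AUG Met / AUG Met — identical.
Codon 2: UUA Leu / UUA Leu — identical.
Codon 3: AAA Lys / AAA Lys — identical.
Codon 4: CCC Pro / CCA Pro — synonymous.
Codon 5: AUA Ile / AUU Ile — synonymous.
Codon 6: CGA Arg / CGA Arg — identical.
Codon 7: GGG Gly / CUA Leu — nonsynonymous.
Codon 8: CAA Gln / GCC Ala — nonsynonymous.
Codon 9: UUU Phe / UUU Phe — identical.
Codon 10: GGA Gly / GGA Gly — identical.
Nonsynonymous differences: 2.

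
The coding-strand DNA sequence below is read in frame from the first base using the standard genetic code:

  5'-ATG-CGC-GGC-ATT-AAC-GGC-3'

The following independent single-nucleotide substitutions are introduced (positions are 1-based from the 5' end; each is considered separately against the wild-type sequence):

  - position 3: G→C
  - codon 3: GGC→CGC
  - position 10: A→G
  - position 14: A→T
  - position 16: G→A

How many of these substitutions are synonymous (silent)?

0

Codon 1: ATG (Met) → ATC (Ile) — missense.
Codon 3: GGC (Gly) → CGC (Arg) — missense.
Codon 4: ATT (Ile) → GTT (Val) — missense.
Codon 5: AAC (Asn) → ATC (Ile) — missense.
Codon 6: GGC (Gly) → AGC (Ser) — missense.
Synonymous: 0 of 5.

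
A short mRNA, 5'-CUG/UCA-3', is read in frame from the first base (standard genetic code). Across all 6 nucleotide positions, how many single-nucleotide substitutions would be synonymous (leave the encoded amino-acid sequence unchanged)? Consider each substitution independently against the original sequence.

7

Codon 1 (CUG, Leu): 4 synonymous substitutions.
Codon 2 (UCA, Ser): 3 synonymous substitutions.
Total: 4 + 3 = 7.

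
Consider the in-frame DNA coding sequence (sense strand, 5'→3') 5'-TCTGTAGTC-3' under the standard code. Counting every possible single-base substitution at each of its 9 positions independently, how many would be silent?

9

Codon 1 (TCT, Ser): 3 synonymous substitutions.
Codon 2 (GTA, Val): 3 synonymous substitutions.
Codon 3 (GTC, Val): 3 synonymous substitutions.
Total: 3 + 3 + 3 = 9.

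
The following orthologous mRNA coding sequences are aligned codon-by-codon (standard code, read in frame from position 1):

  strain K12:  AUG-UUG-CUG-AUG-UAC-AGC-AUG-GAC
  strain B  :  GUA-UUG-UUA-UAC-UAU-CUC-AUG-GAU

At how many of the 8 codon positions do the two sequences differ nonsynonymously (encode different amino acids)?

Codon 1: AUG Met / GUA Val — nonsynonymous.
Codon 2: UUG Leu / UUG Leu — identical.
Codon 3: CUG Leu / UUA Leu — synonymous.
Codon 4: AUG Met / UAC Tyr — nonsynonymous.
Codon 5: UAC Tyr / UAU Tyr — synonymous.
Codon 6: AGC Ser / CUC Leu — nonsynonymous.
Codon 7: AUG Met / AUG Met — identical.
Codon 8: GAC Asp / GAU Asp — synonymous.
Nonsynonymous differences: 3.

3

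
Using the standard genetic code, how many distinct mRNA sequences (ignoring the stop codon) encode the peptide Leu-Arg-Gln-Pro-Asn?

Leu: 6 codons.
Arg: 6 codons.
Gln: 2 codons.
Pro: 4 codons.
Asn: 2 codons.
6 × 6 × 2 × 4 × 2 = 576.

576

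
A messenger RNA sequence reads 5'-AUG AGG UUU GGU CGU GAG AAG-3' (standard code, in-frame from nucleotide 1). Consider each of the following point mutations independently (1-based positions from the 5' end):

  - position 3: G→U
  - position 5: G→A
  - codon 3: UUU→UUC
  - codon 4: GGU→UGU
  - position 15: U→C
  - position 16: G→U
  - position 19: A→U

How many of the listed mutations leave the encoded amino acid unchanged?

Codon 1: AUG (Met) → AUU (Ile) — missense.
Codon 2: AGG (Arg) → AAG (Lys) — missense.
Codon 3: UUU (Phe) → UUC (Phe) — synonymous.
Codon 4: GGU (Gly) → UGU (Cys) — missense.
Codon 5: CGU (Arg) → CGC (Arg) — synonymous.
Codon 6: GAG (Glu) → UAG (Stop) — nonsense.
Codon 7: AAG (Lys) → UAG (Stop) — nonsense.
Synonymous: 2 of 7.

2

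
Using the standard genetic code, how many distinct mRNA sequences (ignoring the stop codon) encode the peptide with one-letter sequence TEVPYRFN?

Thr: 4 codons.
Glu: 2 codons.
Val: 4 codons.
Pro: 4 codons.
Tyr: 2 codons.
Arg: 6 codons.
Phe: 2 codons.
Asn: 2 codons.
4 × 2 × 4 × 4 × 2 × 6 × 2 × 2 = 6144.

6144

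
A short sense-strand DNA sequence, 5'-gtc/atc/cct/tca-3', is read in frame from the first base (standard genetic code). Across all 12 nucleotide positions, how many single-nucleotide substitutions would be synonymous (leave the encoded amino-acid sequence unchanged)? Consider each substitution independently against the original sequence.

11

Codon 1 (GTC, Val): 3 synonymous substitutions.
Codon 2 (ATC, Ile): 2 synonymous substitutions.
Codon 3 (CCT, Pro): 3 synonymous substitutions.
Codon 4 (TCA, Ser): 3 synonymous substitutions.
Total: 3 + 2 + 3 + 3 = 11.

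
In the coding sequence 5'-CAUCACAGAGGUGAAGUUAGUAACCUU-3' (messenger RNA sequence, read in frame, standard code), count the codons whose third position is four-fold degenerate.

3

Codon 1 CAU (His): third position 2-fold.
Codon 2 CAC (His): third position 2-fold.
Codon 3 AGA (Arg): third position 2-fold.
Codon 4 GGU (Gly): third position 4-fold.
Codon 5 GAA (Glu): third position 2-fold.
Codon 6 GUU (Val): third position 4-fold.
Codon 7 AGU (Ser): third position 2-fold.
Codon 8 AAC (Asn): third position 2-fold.
Codon 9 CUU (Leu): third position 4-fold.
Four-fold degenerate third positions: 3.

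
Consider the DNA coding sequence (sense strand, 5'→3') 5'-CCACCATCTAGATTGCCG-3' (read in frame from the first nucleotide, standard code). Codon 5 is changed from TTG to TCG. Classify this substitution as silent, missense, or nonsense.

missense

Position 14 falls in codon 5: TTG → Leu.
After the substitution the codon is TCG → Ser.
Leu ≠ Ser, so this is a missense mutation.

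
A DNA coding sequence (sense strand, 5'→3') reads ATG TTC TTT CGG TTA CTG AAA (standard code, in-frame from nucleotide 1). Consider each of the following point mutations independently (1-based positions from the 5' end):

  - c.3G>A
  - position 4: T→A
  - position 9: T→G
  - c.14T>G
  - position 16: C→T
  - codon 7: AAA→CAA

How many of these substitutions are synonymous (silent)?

1

Codon 1: ATG (Met) → ATA (Ile) — missense.
Codon 2: TTC (Phe) → ATC (Ile) — missense.
Codon 3: TTT (Phe) → TTG (Leu) — missense.
Codon 5: TTA (Leu) → TGA (Stop) — nonsense.
Codon 6: CTG (Leu) → TTG (Leu) — synonymous.
Codon 7: AAA (Lys) → CAA (Gln) — missense.
Synonymous: 1 of 6.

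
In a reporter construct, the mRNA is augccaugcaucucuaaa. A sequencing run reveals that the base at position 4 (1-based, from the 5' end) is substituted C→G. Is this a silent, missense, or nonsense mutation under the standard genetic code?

Position 4 falls in codon 2: CCA → Pro.
After the substitution the codon is GCA → Ala.
Pro ≠ Ala, so this is a missense mutation.

missense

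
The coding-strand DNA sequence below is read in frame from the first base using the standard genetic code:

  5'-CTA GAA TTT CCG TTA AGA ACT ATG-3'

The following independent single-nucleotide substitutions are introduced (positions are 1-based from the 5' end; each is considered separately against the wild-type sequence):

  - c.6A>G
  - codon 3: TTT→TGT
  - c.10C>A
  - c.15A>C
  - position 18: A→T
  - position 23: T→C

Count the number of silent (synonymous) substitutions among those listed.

Codon 2: GAA (Glu) → GAG (Glu) — synonymous.
Codon 3: TTT (Phe) → TGT (Cys) — missense.
Codon 4: CCG (Pro) → ACG (Thr) — missense.
Codon 5: TTA (Leu) → TTC (Phe) — missense.
Codon 6: AGA (Arg) → AGT (Ser) — missense.
Codon 8: ATG (Met) → ACG (Thr) — missense.
Synonymous: 1 of 6.

1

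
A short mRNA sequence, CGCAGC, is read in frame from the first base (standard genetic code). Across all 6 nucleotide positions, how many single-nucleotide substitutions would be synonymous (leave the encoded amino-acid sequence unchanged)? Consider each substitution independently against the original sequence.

4

Codon 1 (CGC, Arg): 3 synonymous substitutions.
Codon 2 (AGC, Ser): 1 synonymous substitution.
Total: 3 + 1 = 4.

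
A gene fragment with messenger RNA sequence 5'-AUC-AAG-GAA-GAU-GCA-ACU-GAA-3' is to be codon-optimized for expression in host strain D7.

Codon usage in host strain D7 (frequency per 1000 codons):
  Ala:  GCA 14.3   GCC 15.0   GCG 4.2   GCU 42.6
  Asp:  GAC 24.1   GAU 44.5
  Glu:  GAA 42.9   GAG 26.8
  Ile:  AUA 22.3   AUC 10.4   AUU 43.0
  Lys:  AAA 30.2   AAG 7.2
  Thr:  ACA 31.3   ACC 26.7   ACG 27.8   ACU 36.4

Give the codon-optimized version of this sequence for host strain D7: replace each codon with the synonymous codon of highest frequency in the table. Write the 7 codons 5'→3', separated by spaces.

Codon 1 (Ile): best is AUU at 43.0.
Codon 2 (Lys): best is AAA at 30.2.
Codon 3 (Glu): best is GAA at 42.9.
Codon 4 (Asp): best is GAU at 44.5.
Codon 5 (Ala): best is GCU at 42.6.
Codon 6 (Thr): best is ACU at 36.4.
Codon 7 (Glu): best is GAA at 42.9.

AUU AAA GAA GAU GCU ACU GAA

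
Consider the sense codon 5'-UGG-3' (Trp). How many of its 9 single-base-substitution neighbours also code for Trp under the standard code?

0

Position 1: none → 0 synonymous.
Position 2: none → 0 synonymous.
Position 3: none → 0 synonymous.
Total: 0 + 0 + 0 = 0.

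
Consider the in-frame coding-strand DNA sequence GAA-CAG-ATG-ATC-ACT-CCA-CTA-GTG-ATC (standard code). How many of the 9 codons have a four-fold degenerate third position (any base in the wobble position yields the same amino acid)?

4

Codon 1 GAA (Glu): third position 2-fold.
Codon 2 CAG (Gln): third position 2-fold.
Codon 3 ATG (Met): third position 1-fold.
Codon 4 ATC (Ile): third position 3-fold.
Codon 5 ACT (Thr): third position 4-fold.
Codon 6 CCA (Pro): third position 4-fold.
Codon 7 CTA (Leu): third position 4-fold.
Codon 8 GTG (Val): third position 4-fold.
Codon 9 ATC (Ile): third position 3-fold.
Four-fold degenerate third positions: 4.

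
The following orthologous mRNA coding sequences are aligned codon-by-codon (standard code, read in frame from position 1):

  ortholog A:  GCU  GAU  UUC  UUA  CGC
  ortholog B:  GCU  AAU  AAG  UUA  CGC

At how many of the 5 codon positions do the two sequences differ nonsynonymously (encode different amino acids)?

Codon 1: GCU Ala / GCU Ala — identical.
Codon 2: GAU Asp / AAU Asn — nonsynonymous.
Codon 3: UUC Phe / AAG Lys — nonsynonymous.
Codon 4: UUA Leu / UUA Leu — identical.
Codon 5: CGC Arg / CGC Arg — identical.
Nonsynonymous differences: 2.

2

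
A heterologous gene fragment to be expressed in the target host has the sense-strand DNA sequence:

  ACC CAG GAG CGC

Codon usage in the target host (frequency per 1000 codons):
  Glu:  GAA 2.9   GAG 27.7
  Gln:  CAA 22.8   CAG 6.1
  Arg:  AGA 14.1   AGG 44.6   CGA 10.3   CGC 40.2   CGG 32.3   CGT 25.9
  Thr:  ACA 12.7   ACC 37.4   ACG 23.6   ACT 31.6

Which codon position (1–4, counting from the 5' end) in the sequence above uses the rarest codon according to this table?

Codon 1 ACC (Thr): 37.4 per 1000.
Codon 2 CAG (Gln): 6.1 per 1000.
Codon 3 GAG (Glu): 27.7 per 1000.
Codon 4 CGC (Arg): 40.2 per 1000.
Lowest frequency is 6.1 at codon 2.

2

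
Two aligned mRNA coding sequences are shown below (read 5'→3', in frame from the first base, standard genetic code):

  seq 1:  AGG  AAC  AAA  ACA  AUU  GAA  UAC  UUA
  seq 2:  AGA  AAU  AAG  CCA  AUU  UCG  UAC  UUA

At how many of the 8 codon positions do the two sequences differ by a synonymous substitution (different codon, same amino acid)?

Codon 1: AGG Arg / AGA Arg — synonymous.
Codon 2: AAC Asn / AAU Asn — synonymous.
Codon 3: AAA Lys / AAG Lys — synonymous.
Codon 4: ACA Thr / CCA Pro — nonsynonymous.
Codon 5: AUU Ile / AUU Ile — identical.
Codon 6: GAA Glu / UCG Ser — nonsynonymous.
Codon 7: UAC Tyr / UAC Tyr — identical.
Codon 8: UUA Leu / UUA Leu — identical.
Synonymous differences: 3.

3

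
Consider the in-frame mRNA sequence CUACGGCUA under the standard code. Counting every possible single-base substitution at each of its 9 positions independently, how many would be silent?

Codon 1 (CUA, Leu): 4 synonymous substitutions.
Codon 2 (CGG, Arg): 4 synonymous substitutions.
Codon 3 (CUA, Leu): 4 synonymous substitutions.
Total: 4 + 4 + 4 = 12.

12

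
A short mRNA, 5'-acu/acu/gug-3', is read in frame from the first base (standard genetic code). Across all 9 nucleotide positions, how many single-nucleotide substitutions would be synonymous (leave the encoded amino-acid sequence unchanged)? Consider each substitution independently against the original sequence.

9

Codon 1 (ACU, Thr): 3 synonymous substitutions.
Codon 2 (ACU, Thr): 3 synonymous substitutions.
Codon 3 (GUG, Val): 3 synonymous substitutions.
Total: 3 + 3 + 3 = 9.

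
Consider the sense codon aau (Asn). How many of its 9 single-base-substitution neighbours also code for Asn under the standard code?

1

Position 1: none → 0 synonymous.
Position 2: none → 0 synonymous.
Position 3: AAC → 1 synonymous.
Total: 0 + 0 + 1 = 1.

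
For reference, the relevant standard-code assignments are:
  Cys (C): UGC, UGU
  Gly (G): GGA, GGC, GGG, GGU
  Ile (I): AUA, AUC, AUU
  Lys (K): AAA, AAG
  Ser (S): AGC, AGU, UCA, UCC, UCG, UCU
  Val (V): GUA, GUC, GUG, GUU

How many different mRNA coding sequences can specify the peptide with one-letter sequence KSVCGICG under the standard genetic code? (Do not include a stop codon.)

9216

Lys: 2 codons.
Ser: 6 codons.
Val: 4 codons.
Cys: 2 codons.
Gly: 4 codons.
Ile: 3 codons.
Cys: 2 codons.
Gly: 4 codons.
2 × 6 × 4 × 2 × 4 × 3 × 2 × 4 = 9216.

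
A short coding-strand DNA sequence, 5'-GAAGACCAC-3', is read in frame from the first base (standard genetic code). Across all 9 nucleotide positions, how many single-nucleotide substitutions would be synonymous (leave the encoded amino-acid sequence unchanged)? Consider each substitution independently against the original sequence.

3

Codon 1 (GAA, Glu): 1 synonymous substitution.
Codon 2 (GAC, Asp): 1 synonymous substitution.
Codon 3 (CAC, His): 1 synonymous substitution.
Total: 1 + 1 + 1 = 3.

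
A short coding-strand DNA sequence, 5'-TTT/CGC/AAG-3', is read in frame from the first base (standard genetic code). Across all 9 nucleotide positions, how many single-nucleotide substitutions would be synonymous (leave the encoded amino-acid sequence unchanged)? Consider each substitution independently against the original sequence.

Codon 1 (TTT, Phe): 1 synonymous substitution.
Codon 2 (CGC, Arg): 3 synonymous substitutions.
Codon 3 (AAG, Lys): 1 synonymous substitution.
Total: 1 + 3 + 1 = 5.

5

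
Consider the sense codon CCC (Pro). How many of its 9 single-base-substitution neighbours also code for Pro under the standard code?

Position 1: none → 0 synonymous.
Position 2: none → 0 synonymous.
Position 3: CCU, CCA, CCG → 3 synonymous.
Total: 0 + 0 + 3 = 3.

3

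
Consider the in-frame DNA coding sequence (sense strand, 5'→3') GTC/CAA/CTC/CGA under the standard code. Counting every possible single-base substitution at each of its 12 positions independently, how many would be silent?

Codon 1 (GTC, Val): 3 synonymous substitutions.
Codon 2 (CAA, Gln): 1 synonymous substitution.
Codon 3 (CTC, Leu): 3 synonymous substitutions.
Codon 4 (CGA, Arg): 4 synonymous substitutions.
Total: 3 + 1 + 3 + 4 = 11.

11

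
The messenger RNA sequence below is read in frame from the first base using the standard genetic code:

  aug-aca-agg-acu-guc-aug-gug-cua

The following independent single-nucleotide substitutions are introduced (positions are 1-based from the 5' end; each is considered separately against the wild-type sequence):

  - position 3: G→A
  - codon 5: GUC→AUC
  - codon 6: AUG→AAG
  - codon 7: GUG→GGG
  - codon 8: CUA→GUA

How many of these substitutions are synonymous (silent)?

0

Codon 1: AUG (Met) → AUA (Ile) — missense.
Codon 5: GUC (Val) → AUC (Ile) — missense.
Codon 6: AUG (Met) → AAG (Lys) — missense.
Codon 7: GUG (Val) → GGG (Gly) — missense.
Codon 8: CUA (Leu) → GUA (Val) — missense.
Synonymous: 0 of 5.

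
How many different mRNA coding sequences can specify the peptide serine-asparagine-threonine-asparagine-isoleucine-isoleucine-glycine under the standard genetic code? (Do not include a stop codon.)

3456

Ser: 6 codons.
Asn: 2 codons.
Thr: 4 codons.
Asn: 2 codons.
Ile: 3 codons.
Ile: 3 codons.
Gly: 4 codons.
6 × 2 × 4 × 2 × 3 × 3 × 4 = 3456.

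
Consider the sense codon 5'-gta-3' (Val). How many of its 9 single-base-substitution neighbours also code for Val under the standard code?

Position 1: none → 0 synonymous.
Position 2: none → 0 synonymous.
Position 3: GTT, GTC, GTG → 3 synonymous.
Total: 0 + 0 + 3 = 3.

3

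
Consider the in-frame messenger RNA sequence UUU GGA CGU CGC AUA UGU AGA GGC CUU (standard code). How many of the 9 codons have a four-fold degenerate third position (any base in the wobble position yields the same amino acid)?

Codon 1 UUU (Phe): third position 2-fold.
Codon 2 GGA (Gly): third position 4-fold.
Codon 3 CGU (Arg): third position 4-fold.
Codon 4 CGC (Arg): third position 4-fold.
Codon 5 AUA (Ile): third position 3-fold.
Codon 6 UGU (Cys): third position 2-fold.
Codon 7 AGA (Arg): third position 2-fold.
Codon 8 GGC (Gly): third position 4-fold.
Codon 9 CUU (Leu): third position 4-fold.
Four-fold degenerate third positions: 5.

5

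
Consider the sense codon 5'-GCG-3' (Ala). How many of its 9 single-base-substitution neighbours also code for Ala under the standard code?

Position 1: none → 0 synonymous.
Position 2: none → 0 synonymous.
Position 3: GCU, GCC, GCA → 3 synonymous.
Total: 0 + 0 + 3 = 3.

3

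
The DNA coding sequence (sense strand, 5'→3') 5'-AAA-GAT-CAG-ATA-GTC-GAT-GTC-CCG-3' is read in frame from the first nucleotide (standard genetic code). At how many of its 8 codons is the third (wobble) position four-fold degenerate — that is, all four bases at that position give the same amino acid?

Codon 1 AAA (Lys): third position 2-fold.
Codon 2 GAT (Asp): third position 2-fold.
Codon 3 CAG (Gln): third position 2-fold.
Codon 4 ATA (Ile): third position 3-fold.
Codon 5 GTC (Val): third position 4-fold.
Codon 6 GAT (Asp): third position 2-fold.
Codon 7 GTC (Val): third position 4-fold.
Codon 8 CCG (Pro): third position 4-fold.
Four-fold degenerate third positions: 3.

3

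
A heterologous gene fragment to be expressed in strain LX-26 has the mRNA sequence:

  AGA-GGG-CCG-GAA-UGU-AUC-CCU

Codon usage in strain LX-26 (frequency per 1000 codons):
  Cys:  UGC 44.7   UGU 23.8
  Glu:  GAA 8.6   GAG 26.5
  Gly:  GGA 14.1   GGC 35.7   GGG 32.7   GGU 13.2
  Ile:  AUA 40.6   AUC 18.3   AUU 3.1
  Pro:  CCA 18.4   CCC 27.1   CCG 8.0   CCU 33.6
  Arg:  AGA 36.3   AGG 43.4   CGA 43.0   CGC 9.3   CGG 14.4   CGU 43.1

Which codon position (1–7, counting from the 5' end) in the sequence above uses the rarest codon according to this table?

Codon 1 AGA (Arg): 36.3 per 1000.
Codon 2 GGG (Gly): 32.7 per 1000.
Codon 3 CCG (Pro): 8.0 per 1000.
Codon 4 GAA (Glu): 8.6 per 1000.
Codon 5 UGU (Cys): 23.8 per 1000.
Codon 6 AUC (Ile): 18.3 per 1000.
Codon 7 CCU (Pro): 33.6 per 1000.
Lowest frequency is 8.0 at codon 3.

3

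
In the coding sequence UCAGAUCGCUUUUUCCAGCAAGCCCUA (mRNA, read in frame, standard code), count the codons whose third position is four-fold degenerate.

4

Codon 1 UCA (Ser): third position 4-fold.
Codon 2 GAU (Asp): third position 2-fold.
Codon 3 CGC (Arg): third position 4-fold.
Codon 4 UUU (Phe): third position 2-fold.
Codon 5 UUC (Phe): third position 2-fold.
Codon 6 CAG (Gln): third position 2-fold.
Codon 7 CAA (Gln): third position 2-fold.
Codon 8 GCC (Ala): third position 4-fold.
Codon 9 CUA (Leu): third position 4-fold.
Four-fold degenerate third positions: 4.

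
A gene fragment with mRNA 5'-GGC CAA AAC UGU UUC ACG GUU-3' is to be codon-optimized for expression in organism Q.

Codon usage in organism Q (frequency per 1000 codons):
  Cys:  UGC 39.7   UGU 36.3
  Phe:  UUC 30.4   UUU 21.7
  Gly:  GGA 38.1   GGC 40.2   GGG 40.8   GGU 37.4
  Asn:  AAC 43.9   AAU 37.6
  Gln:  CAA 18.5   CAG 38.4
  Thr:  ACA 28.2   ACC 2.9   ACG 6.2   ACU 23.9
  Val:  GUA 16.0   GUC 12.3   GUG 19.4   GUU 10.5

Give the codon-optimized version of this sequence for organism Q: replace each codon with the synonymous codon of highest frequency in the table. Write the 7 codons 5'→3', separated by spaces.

GGG CAG AAC UGC UUC ACA GUG

Codon 1 (Gly): best is GGG at 40.8.
Codon 2 (Gln): best is CAG at 38.4.
Codon 3 (Asn): best is AAC at 43.9.
Codon 4 (Cys): best is UGC at 39.7.
Codon 5 (Phe): best is UUC at 30.4.
Codon 6 (Thr): best is ACA at 28.2.
Codon 7 (Val): best is GUG at 19.4.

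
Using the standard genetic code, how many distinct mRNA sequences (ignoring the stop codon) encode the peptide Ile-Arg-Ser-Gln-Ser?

1296

Ile: 3 codons.
Arg: 6 codons.
Ser: 6 codons.
Gln: 2 codons.
Ser: 6 codons.
3 × 6 × 6 × 2 × 6 = 1296.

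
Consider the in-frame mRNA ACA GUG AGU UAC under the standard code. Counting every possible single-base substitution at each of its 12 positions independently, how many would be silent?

8

Codon 1 (ACA, Thr): 3 synonymous substitutions.
Codon 2 (GUG, Val): 3 synonymous substitutions.
Codon 3 (AGU, Ser): 1 synonymous substitution.
Codon 4 (UAC, Tyr): 1 synonymous substitution.
Total: 3 + 3 + 1 + 1 = 8.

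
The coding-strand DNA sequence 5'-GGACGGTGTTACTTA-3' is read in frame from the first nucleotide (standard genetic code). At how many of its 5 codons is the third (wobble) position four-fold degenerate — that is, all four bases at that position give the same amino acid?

2

Codon 1 GGA (Gly): third position 4-fold.
Codon 2 CGG (Arg): third position 4-fold.
Codon 3 TGT (Cys): third position 2-fold.
Codon 4 TAC (Tyr): third position 2-fold.
Codon 5 TTA (Leu): third position 2-fold.
Four-fold degenerate third positions: 2.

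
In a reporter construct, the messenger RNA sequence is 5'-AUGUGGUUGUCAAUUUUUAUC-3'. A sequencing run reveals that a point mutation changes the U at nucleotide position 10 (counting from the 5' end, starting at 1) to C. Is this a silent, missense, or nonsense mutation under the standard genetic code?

missense

Position 10 falls in codon 4: UCA → Ser.
After the substitution the codon is CCA → Pro.
Ser ≠ Pro, so this is a missense mutation.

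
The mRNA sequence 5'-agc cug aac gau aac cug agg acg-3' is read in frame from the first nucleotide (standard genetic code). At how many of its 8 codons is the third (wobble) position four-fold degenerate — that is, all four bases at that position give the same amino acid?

3

Codon 1 AGC (Ser): third position 2-fold.
Codon 2 CUG (Leu): third position 4-fold.
Codon 3 AAC (Asn): third position 2-fold.
Codon 4 GAU (Asp): third position 2-fold.
Codon 5 AAC (Asn): third position 2-fold.
Codon 6 CUG (Leu): third position 4-fold.
Codon 7 AGG (Arg): third position 2-fold.
Codon 8 ACG (Thr): third position 4-fold.
Four-fold degenerate third positions: 3.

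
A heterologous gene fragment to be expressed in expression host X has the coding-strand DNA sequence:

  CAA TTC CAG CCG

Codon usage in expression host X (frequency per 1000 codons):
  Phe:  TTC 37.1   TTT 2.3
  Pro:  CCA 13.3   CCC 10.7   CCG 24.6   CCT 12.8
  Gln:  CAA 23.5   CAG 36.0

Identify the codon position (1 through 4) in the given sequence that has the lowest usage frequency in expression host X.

Codon 1 CAA (Gln): 23.5 per 1000.
Codon 2 TTC (Phe): 37.1 per 1000.
Codon 3 CAG (Gln): 36.0 per 1000.
Codon 4 CCG (Pro): 24.6 per 1000.
Lowest frequency is 23.5 at codon 1.

1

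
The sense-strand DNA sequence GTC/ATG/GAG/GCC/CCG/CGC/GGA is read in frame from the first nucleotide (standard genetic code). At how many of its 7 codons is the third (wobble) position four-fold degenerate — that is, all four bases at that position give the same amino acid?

Codon 1 GTC (Val): third position 4-fold.
Codon 2 ATG (Met): third position 1-fold.
Codon 3 GAG (Glu): third position 2-fold.
Codon 4 GCC (Ala): third position 4-fold.
Codon 5 CCG (Pro): third position 4-fold.
Codon 6 CGC (Arg): third position 4-fold.
Codon 7 GGA (Gly): third position 4-fold.
Four-fold degenerate third positions: 5.

5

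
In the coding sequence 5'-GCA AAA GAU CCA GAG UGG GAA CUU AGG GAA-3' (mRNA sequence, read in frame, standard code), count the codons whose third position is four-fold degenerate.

3

Codon 1 GCA (Ala): third position 4-fold.
Codon 2 AAA (Lys): third position 2-fold.
Codon 3 GAU (Asp): third position 2-fold.
Codon 4 CCA (Pro): third position 4-fold.
Codon 5 GAG (Glu): third position 2-fold.
Codon 6 UGG (Trp): third position 1-fold.
Codon 7 GAA (Glu): third position 2-fold.
Codon 8 CUU (Leu): third position 4-fold.
Codon 9 AGG (Arg): third position 2-fold.
Codon 10 GAA (Glu): third position 2-fold.
Four-fold degenerate third positions: 3.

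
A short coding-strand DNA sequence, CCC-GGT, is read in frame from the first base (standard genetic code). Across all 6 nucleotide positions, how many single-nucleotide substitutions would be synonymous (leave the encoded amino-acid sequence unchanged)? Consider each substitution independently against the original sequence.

6

Codon 1 (CCC, Pro): 3 synonymous substitutions.
Codon 2 (GGT, Gly): 3 synonymous substitutions.
Total: 3 + 3 = 6.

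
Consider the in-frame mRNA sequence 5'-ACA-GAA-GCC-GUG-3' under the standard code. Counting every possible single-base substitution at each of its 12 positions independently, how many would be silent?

Codon 1 (ACA, Thr): 3 synonymous substitutions.
Codon 2 (GAA, Glu): 1 synonymous substitution.
Codon 3 (GCC, Ala): 3 synonymous substitutions.
Codon 4 (GUG, Val): 3 synonymous substitutions.
Total: 3 + 1 + 3 + 3 = 10.

10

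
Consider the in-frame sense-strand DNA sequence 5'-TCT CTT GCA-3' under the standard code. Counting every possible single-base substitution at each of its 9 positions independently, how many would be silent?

Codon 1 (TCT, Ser): 3 synonymous substitutions.
Codon 2 (CTT, Leu): 3 synonymous substitutions.
Codon 3 (GCA, Ala): 3 synonymous substitutions.
Total: 3 + 3 + 3 = 9.

9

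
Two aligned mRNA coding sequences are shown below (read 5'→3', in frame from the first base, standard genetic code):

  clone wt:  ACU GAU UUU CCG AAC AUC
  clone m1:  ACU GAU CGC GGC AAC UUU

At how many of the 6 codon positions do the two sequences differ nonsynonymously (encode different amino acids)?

Codon 1: ACU Thr / ACU Thr — identical.
Codon 2: GAU Asp / GAU Asp — identical.
Codon 3: UUU Phe / CGC Arg — nonsynonymous.
Codon 4: CCG Pro / GGC Gly — nonsynonymous.
Codon 5: AAC Asn / AAC Asn — identical.
Codon 6: AUC Ile / UUU Phe — nonsynonymous.
Nonsynonymous differences: 3.

3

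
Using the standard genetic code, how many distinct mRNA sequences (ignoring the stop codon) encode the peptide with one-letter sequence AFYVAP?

1024

Ala: 4 codons.
Phe: 2 codons.
Tyr: 2 codons.
Val: 4 codons.
Ala: 4 codons.
Pro: 4 codons.
4 × 2 × 2 × 4 × 4 × 4 = 1024.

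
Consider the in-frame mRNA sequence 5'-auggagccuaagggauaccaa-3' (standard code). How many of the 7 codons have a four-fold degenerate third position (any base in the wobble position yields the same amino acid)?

2

Codon 1 AUG (Met): third position 1-fold.
Codon 2 GAG (Glu): third position 2-fold.
Codon 3 CCU (Pro): third position 4-fold.
Codon 4 AAG (Lys): third position 2-fold.
Codon 5 GGA (Gly): third position 4-fold.
Codon 6 UAC (Tyr): third position 2-fold.
Codon 7 CAA (Gln): third position 2-fold.
Four-fold degenerate third positions: 2.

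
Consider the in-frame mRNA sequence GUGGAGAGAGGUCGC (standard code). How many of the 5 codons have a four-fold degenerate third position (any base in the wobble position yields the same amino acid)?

Codon 1 GUG (Val): third position 4-fold.
Codon 2 GAG (Glu): third position 2-fold.
Codon 3 AGA (Arg): third position 2-fold.
Codon 4 GGU (Gly): third position 4-fold.
Codon 5 CGC (Arg): third position 4-fold.
Four-fold degenerate third positions: 3.

3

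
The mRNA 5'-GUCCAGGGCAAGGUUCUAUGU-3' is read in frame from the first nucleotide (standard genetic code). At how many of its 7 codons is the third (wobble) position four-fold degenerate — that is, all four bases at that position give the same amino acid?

Codon 1 GUC (Val): third position 4-fold.
Codon 2 CAG (Gln): third position 2-fold.
Codon 3 GGC (Gly): third position 4-fold.
Codon 4 AAG (Lys): third position 2-fold.
Codon 5 GUU (Val): third position 4-fold.
Codon 6 CUA (Leu): third position 4-fold.
Codon 7 UGU (Cys): third position 2-fold.
Four-fold degenerate third positions: 4.

4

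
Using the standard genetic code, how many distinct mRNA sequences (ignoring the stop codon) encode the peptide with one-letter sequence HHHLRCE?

1152

His: 2 codons.
His: 2 codons.
His: 2 codons.
Leu: 6 codons.
Arg: 6 codons.
Cys: 2 codons.
Glu: 2 codons.
2 × 2 × 2 × 6 × 6 × 2 × 2 = 1152.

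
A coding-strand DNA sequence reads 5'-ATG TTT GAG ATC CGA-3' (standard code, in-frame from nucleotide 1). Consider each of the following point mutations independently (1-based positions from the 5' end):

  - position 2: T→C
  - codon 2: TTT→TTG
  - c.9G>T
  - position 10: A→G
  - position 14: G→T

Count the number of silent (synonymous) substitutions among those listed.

0

Codon 1: ATG (Met) → ACG (Thr) — missense.
Codon 2: TTT (Phe) → TTG (Leu) — missense.
Codon 3: GAG (Glu) → GAT (Asp) — missense.
Codon 4: ATC (Ile) → GTC (Val) — missense.
Codon 5: CGA (Arg) → CTA (Leu) — missense.
Synonymous: 0 of 5.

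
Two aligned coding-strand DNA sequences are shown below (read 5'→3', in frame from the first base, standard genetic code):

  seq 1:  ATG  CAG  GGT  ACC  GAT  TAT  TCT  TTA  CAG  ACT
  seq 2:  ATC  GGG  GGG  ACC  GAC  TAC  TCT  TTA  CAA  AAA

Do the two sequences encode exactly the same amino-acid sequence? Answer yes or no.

no

Codon 1: ATG Met / ATC Ile — nonsynonymous.
Codon 2: CAG Gln / GGG Gly — nonsynonymous.
Codon 3: GGT Gly / GGG Gly — synonymous.
Codon 4: ACC Thr / ACC Thr — identical.
Codon 5: GAT Asp / GAC Asp — synonymous.
Codon 6: TAT Tyr / TAC Tyr — synonymous.
Codon 7: TCT Ser / TCT Ser — identical.
Codon 8: TTA Leu / TTA Leu — identical.
Codon 9: CAG Gln / CAA Gln — synonymous.
Codon 10: ACT Thr / AAA Lys — nonsynonymous.
Nonsynonymous differences: 3 → different protein.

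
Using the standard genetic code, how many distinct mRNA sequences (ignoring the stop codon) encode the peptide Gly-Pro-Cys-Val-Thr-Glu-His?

2048

Gly: 4 codons.
Pro: 4 codons.
Cys: 2 codons.
Val: 4 codons.
Thr: 4 codons.
Glu: 2 codons.
His: 2 codons.
4 × 4 × 2 × 4 × 4 × 2 × 2 = 2048.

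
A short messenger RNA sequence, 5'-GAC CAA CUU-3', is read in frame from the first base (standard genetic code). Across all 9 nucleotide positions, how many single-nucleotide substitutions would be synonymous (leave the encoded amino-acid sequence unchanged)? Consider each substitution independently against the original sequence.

Codon 1 (GAC, Asp): 1 synonymous substitution.
Codon 2 (CAA, Gln): 1 synonymous substitution.
Codon 3 (CUU, Leu): 3 synonymous substitutions.
Total: 1 + 1 + 3 = 5.

5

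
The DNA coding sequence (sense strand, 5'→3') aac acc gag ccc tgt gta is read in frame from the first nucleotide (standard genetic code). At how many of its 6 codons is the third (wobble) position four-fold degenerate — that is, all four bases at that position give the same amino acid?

3

Codon 1 AAC (Asn): third position 2-fold.
Codon 2 ACC (Thr): third position 4-fold.
Codon 3 GAG (Glu): third position 2-fold.
Codon 4 CCC (Pro): third position 4-fold.
Codon 5 TGT (Cys): third position 2-fold.
Codon 6 GTA (Val): third position 4-fold.
Four-fold degenerate third positions: 3.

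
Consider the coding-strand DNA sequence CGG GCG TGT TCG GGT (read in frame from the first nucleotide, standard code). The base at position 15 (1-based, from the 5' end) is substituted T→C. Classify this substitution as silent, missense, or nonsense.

Position 15 falls in codon 5: GGT → Gly.
After the substitution the codon is GGC → Gly.
Both encode Gly, so the change is synonymous.

silent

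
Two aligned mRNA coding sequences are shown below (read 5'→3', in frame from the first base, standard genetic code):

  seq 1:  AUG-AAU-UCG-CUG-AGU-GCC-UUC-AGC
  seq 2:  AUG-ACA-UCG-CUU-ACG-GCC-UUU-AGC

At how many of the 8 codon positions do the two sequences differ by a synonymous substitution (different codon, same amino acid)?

Codon 1: AUG Met / AUG Met — identical.
Codon 2: AAU Asn / ACA Thr — nonsynonymous.
Codon 3: UCG Ser / UCG Ser — identical.
Codon 4: CUG Leu / CUU Leu — synonymous.
Codon 5: AGU Ser / ACG Thr — nonsynonymous.
Codon 6: GCC Ala / GCC Ala — identical.
Codon 7: UUC Phe / UUU Phe — synonymous.
Codon 8: AGC Ser / AGC Ser — identical.
Synonymous differences: 2.

2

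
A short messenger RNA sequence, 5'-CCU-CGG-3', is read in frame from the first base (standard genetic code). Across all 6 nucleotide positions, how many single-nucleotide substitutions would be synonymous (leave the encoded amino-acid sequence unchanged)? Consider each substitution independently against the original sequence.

7

Codon 1 (CCU, Pro): 3 synonymous substitutions.
Codon 2 (CGG, Arg): 4 synonymous substitutions.
Total: 3 + 4 = 7.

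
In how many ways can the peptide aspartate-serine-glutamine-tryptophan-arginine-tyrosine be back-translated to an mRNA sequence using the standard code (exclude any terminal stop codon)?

288

Asp: 2 codons.
Ser: 6 codons.
Gln: 2 codons.
Trp: 1 codon.
Arg: 6 codons.
Tyr: 2 codons.
2 × 6 × 2 × 1 × 6 × 2 = 288.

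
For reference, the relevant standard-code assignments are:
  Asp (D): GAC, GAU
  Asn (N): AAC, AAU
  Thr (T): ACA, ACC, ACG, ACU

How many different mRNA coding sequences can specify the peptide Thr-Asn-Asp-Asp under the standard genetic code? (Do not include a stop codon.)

32

Thr: 4 codons.
Asn: 2 codons.
Asp: 2 codons.
Asp: 2 codons.
4 × 2 × 2 × 2 = 32.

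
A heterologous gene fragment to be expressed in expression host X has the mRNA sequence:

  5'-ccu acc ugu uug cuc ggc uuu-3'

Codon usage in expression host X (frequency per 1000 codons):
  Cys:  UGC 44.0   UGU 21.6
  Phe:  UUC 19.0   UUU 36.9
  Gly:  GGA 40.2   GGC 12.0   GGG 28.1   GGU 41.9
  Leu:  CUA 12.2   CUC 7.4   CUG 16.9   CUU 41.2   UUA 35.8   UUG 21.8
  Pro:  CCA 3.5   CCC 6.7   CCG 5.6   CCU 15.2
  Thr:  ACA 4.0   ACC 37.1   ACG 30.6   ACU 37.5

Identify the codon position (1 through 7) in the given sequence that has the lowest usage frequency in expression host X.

5

Codon 1 CCU (Pro): 15.2 per 1000.
Codon 2 ACC (Thr): 37.1 per 1000.
Codon 3 UGU (Cys): 21.6 per 1000.
Codon 4 UUG (Leu): 21.8 per 1000.
Codon 5 CUC (Leu): 7.4 per 1000.
Codon 6 GGC (Gly): 12.0 per 1000.
Codon 7 UUU (Phe): 36.9 per 1000.
Lowest frequency is 7.4 at codon 5.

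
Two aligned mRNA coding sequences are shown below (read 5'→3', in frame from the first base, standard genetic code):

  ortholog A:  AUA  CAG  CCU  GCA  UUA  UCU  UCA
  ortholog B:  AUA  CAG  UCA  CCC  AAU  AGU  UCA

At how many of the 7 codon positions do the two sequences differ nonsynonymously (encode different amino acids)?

Codon 1: AUA Ile / AUA Ile — identical.
Codon 2: CAG Gln / CAG Gln — identical.
Codon 3: CCU Pro / UCA Ser — nonsynonymous.
Codon 4: GCA Ala / CCC Pro — nonsynonymous.
Codon 5: UUA Leu / AAU Asn — nonsynonymous.
Codon 6: UCU Ser / AGU Ser — synonymous.
Codon 7: UCA Ser / UCA Ser — identical.
Nonsynonymous differences: 3.

3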